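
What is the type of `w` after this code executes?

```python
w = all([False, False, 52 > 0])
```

all() returns bool

bool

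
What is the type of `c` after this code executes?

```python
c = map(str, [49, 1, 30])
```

map() returns a map iterator object

map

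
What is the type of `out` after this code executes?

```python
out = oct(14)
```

oct() returns str representation

str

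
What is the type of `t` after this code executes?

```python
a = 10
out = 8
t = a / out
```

int / int always returns float in Python 3 (10 / 8 = 1.25)

float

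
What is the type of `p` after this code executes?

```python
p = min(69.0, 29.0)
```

min() of floats returns float

float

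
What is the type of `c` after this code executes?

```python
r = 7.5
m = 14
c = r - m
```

float - int returns float (7.5 - 14 = -6.5)

float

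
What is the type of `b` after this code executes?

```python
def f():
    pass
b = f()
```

A function with no return statement returns None

NoneType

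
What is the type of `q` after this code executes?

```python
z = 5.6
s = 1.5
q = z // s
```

float // float returns float (floor division preserves float type)

float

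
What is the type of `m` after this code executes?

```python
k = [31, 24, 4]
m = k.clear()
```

list.clear() returns None

NoneType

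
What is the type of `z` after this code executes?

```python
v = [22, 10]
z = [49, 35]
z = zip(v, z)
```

zip() returns a zip iterator object

zip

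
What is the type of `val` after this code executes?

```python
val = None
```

None has type NoneType

NoneType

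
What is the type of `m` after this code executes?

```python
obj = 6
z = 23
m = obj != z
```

Comparison operators return bool

bool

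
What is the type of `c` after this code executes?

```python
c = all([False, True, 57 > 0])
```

all() returns bool

bool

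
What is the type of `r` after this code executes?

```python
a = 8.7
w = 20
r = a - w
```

float - int returns float (8.7 - 20 = -11.3)

float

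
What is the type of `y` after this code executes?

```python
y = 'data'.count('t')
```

str.count() returns int

int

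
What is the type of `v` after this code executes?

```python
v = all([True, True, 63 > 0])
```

all() returns bool

bool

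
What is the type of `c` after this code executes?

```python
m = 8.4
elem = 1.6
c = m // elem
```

float // float returns float (floor division preserves float type)

float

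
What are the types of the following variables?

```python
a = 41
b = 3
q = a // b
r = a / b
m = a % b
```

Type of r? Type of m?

int / int returns float; int % int returns int

float, int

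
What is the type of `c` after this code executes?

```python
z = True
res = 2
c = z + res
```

bool + int returns int (True is 1, so 1 + 2 = 3)

int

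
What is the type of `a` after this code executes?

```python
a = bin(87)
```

bin() returns str representation

str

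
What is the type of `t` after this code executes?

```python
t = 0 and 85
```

'and' returns the first falsy value (0, which is int)

int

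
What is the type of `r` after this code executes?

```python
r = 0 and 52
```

'and' returns the first falsy value (0, which is int)

int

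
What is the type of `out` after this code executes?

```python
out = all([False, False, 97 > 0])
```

all() returns bool

bool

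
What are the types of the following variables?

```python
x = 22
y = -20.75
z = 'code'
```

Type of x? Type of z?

x is int; z is str

int, str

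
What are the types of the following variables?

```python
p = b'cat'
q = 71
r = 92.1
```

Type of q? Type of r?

q is int; r is float

int, float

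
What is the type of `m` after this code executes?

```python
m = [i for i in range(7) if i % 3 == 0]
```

A list comprehension [...] produces a list

list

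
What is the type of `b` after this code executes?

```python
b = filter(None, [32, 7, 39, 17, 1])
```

filter() returns a filter iterator object

filter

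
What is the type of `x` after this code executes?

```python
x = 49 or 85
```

'or' returns the first truthy value (49, which is int)

int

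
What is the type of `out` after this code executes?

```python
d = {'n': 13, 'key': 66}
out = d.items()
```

dict.items() returns a dict_items view

dict_items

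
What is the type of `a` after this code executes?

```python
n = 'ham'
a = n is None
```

'is' comparison returns bool

bool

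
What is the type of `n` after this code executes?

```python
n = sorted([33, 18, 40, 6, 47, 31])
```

sorted() always returns list

list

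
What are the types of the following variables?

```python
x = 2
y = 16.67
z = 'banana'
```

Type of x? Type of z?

x is int; z is str

int, str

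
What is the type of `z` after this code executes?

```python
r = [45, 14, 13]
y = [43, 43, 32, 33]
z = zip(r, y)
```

zip() returns a zip iterator object

zip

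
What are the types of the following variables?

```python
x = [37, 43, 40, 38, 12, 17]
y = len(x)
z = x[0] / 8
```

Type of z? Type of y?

int / int returns float; len() returns int

float, int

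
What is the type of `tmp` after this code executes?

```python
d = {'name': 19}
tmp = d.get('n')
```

dict.get() returns None when key 'n' is not found and no default given

NoneType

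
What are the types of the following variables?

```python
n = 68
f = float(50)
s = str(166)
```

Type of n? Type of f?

n is int; f is float

int, float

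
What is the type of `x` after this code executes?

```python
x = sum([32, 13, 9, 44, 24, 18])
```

sum() of ints returns int

int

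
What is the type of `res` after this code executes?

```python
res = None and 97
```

'and' returns first falsy value (None)

NoneType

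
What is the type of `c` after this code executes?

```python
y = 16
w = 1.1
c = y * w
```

int * float returns float (16 * 1.1 = 17.6)

float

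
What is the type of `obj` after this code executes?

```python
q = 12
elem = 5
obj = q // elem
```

int // int returns int (12 // 5 = 2)

int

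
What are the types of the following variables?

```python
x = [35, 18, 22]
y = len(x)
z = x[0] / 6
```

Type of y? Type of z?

len() returns int; int / int returns float

int, float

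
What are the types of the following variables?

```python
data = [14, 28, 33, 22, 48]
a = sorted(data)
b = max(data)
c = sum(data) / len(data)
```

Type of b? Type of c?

max of ints returns int; int / int returns float

int, float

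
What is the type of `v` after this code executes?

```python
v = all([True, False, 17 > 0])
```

all() returns bool

bool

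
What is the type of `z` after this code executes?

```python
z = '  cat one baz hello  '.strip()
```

str.strip() returns str

str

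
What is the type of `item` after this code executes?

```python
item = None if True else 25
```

Ternary: condition is True, if branch (None) taken → NoneType

NoneType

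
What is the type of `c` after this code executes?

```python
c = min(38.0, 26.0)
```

min() of floats returns float

float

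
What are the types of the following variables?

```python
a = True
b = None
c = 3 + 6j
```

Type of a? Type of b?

a is bool; b is NoneType

bool, NoneType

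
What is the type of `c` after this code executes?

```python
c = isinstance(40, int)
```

isinstance() returns bool

bool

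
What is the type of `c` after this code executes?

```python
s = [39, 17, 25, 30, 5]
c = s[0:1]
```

Slicing a list always returns a list

list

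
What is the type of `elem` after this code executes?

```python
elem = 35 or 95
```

'or' returns the first truthy value (35, which is int)

int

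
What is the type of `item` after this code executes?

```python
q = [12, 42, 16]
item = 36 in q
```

'in' operator returns bool

bool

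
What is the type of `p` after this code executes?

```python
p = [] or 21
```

'or' returns first truthy value (21, which is int)

int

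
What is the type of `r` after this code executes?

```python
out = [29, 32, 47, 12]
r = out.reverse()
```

list.reverse() returns None

NoneType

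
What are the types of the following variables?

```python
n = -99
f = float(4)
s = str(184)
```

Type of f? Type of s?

f is float; s is str

float, str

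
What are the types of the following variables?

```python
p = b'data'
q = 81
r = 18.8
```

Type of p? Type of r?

p is bytes; r is float

bytes, float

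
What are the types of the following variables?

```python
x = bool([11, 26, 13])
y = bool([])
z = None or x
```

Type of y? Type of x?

bool() returns bool; bool() returns bool

bool, bool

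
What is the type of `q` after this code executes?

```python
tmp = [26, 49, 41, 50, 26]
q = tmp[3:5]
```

Slicing a list always returns a list

list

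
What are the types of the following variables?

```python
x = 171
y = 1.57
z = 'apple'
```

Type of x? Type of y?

x is int; y is float

int, float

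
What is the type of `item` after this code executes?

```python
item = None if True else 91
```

Ternary: condition is True, if branch (None) taken → NoneType

NoneType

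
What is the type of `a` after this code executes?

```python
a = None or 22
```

'or' with None returns the other value (22, int)

int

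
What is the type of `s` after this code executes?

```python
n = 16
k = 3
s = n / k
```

int / int always returns float in Python 3 (16 / 3 = 5.33333)

float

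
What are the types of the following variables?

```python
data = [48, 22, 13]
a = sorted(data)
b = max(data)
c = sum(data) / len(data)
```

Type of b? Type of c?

max of ints returns int; int / int returns float

int, float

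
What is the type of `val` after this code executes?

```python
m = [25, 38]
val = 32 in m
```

'in' operator returns bool

bool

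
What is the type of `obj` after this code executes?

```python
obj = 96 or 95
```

'or' returns the first truthy value (96, which is int)

int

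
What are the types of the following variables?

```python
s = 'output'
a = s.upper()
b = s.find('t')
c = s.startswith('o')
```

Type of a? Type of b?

str.upper() returns str; str.find() returns int

str, int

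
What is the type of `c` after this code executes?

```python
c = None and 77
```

'and' returns first falsy value (None)

NoneType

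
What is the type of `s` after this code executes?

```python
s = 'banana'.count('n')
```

str.count() returns int

int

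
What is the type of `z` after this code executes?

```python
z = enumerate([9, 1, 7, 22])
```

enumerate() returns an enumerate iterator object

enumerate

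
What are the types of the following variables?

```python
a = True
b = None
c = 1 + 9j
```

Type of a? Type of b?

a is bool; b is NoneType

bool, NoneType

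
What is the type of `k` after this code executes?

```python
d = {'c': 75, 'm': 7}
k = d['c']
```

Accessing dict[str, int] with key 'c' returns int value 75

int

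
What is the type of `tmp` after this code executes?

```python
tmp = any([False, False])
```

any() returns bool

bool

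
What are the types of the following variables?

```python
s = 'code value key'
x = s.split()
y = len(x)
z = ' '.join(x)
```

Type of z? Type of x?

str.join() returns str; str.split() returns list

str, list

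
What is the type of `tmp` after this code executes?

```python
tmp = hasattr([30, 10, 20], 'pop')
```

hasattr() returns bool

bool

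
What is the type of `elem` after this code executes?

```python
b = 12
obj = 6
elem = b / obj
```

int / int always returns float in Python 3 (12 / 6 = 2)

float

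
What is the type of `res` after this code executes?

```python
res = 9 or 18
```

'or' returns the first truthy value (9, which is int)

int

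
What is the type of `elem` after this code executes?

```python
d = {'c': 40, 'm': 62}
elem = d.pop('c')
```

dict.pop() returns the value (int)

int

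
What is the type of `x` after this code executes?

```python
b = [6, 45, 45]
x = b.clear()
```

list.clear() returns None

NoneType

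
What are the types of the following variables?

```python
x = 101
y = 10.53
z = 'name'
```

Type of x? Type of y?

x is int; y is float

int, float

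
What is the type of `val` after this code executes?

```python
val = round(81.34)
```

round() with no ndigits arg returns int

int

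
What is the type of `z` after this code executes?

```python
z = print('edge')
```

print() returns None

NoneType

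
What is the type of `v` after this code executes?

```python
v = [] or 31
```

'or' returns first truthy value (31, which is int)

int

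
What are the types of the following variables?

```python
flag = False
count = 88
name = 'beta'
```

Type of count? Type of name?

count is int; name is str

int, str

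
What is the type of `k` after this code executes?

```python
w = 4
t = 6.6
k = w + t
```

int + float returns float (4 + 6.6 = 10.6)

float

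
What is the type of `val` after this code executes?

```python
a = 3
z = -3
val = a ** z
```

int ** negative int returns float

float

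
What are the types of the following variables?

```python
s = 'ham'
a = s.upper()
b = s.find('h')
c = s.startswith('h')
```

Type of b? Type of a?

str.find() returns int; str.upper() returns str

int, str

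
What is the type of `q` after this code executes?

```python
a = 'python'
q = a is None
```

'is' comparison returns bool

bool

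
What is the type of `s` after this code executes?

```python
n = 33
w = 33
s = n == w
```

Equality comparison returns bool

bool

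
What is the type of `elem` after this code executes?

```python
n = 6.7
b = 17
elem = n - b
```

float - int returns float (6.7 - 17 = -10.3)

float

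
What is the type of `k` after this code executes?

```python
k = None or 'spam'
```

'or' with None returns the other value ('spam', str)

str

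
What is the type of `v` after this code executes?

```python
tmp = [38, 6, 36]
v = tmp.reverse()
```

list.reverse() returns None

NoneType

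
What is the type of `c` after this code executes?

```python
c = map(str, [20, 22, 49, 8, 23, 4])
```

map() returns a map iterator object

map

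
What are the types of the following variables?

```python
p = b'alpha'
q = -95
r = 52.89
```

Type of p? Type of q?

p is bytes; q is int

bytes, int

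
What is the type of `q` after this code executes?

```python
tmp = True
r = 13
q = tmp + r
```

bool + int returns int (True is 1, so 1 + 13 = 14)

int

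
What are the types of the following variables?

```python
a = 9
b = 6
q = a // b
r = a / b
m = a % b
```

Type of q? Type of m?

int // int returns int; int % int returns int

int, int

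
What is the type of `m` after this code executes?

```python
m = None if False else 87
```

Ternary: condition is False, else branch (87) taken → int

int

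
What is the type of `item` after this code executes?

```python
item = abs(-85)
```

abs() of int returns int

int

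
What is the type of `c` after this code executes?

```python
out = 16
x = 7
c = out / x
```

int / int always returns float in Python 3 (16 / 7 = 2.28571)

float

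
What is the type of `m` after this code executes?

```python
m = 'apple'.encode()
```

str.encode() returns bytes

bytes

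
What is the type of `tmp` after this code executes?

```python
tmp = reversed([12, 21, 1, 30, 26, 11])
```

reversed() on a list returns a list_reverseiterator

list_reverseiterator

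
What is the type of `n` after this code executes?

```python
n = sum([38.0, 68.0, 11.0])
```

sum() of floats returns float

float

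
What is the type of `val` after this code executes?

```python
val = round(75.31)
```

round() with no ndigits arg returns int

int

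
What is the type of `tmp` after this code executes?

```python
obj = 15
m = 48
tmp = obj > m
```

Comparison operators return bool

bool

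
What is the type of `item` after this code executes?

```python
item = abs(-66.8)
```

abs() of float returns float

float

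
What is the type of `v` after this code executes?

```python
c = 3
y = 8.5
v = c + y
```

int + float returns float (3 + 8.5 = 11.5)

float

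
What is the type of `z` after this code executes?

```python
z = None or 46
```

'or' with None returns the other value (46, int)

int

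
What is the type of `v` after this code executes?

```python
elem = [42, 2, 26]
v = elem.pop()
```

list.pop() returns the popped element (int here)

int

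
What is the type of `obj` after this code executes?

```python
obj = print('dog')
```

print() returns None

NoneType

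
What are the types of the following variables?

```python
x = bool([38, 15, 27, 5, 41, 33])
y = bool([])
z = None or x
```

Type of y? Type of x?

bool() returns bool; bool() returns bool

bool, bool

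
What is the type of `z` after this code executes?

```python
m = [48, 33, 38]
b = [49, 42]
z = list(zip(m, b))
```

list(zip(...)) returns a list of tuples

list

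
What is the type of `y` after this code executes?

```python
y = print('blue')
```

print() returns None

NoneType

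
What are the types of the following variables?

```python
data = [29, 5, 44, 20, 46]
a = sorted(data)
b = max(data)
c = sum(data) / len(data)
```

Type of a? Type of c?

sorted() returns list; int / int returns float

list, float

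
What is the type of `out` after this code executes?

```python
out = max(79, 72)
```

max() of ints returns int

int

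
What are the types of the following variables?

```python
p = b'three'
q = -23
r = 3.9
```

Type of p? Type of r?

p is bytes; r is float

bytes, float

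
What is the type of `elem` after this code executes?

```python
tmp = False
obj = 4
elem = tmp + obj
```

bool + int returns int (False is 0, so 0 + 4 = 4)

int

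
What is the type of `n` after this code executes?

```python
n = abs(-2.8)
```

abs() of float returns float

float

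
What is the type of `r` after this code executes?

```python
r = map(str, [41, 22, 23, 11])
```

map() returns a map iterator object

map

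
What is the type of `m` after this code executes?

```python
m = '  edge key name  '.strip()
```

str.strip() returns str

str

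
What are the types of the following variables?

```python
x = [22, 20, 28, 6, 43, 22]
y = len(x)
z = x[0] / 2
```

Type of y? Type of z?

len() returns int; int / int returns float

int, float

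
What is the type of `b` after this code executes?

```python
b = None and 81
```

'and' returns first falsy value (None)

NoneType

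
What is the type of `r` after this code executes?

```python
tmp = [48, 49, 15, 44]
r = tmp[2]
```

Indexing a list of ints returns int (tmp[2] = 15)

int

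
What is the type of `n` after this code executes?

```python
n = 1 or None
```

'or' returns first truthy value (1, int)

int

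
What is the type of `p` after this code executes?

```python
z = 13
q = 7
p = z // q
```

int // int returns int (13 // 7 = 1)

int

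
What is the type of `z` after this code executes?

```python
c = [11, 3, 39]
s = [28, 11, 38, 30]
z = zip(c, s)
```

zip() returns a zip iterator object

zip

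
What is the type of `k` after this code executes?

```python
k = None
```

None has type NoneType

NoneType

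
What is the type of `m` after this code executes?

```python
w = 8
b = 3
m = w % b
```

int % int returns int (8 % 3 = 2)

int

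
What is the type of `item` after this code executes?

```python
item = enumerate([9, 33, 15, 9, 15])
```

enumerate() returns an enumerate iterator object

enumerate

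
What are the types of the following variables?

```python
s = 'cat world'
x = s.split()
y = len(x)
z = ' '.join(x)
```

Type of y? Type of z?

len() returns int; str.join() returns str

int, str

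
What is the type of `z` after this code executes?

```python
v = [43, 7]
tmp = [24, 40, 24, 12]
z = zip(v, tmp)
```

zip() returns a zip iterator object

zip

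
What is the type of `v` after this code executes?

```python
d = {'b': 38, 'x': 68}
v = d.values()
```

.values() returns a dict_values view object

dict_values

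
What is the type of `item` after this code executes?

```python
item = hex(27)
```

hex() returns str representation

str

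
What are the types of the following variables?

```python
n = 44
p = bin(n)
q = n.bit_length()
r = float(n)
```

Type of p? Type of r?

bin() returns str; float() returns float

str, float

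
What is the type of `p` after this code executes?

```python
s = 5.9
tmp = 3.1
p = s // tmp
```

float // float returns float (floor division preserves float type)

float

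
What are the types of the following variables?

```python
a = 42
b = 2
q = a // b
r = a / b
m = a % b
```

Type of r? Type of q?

int / int returns float; int // int returns int

float, int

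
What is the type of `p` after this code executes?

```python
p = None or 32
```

'or' with None returns the other value (32, int)

int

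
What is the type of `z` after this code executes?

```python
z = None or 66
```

'or' with None returns the other value (66, int)

int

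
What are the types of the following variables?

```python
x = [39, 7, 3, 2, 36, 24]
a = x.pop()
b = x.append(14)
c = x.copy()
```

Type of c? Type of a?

list.copy() returns list; list.pop() returns the element (int)

list, int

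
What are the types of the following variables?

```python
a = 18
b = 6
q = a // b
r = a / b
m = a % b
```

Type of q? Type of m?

int // int returns int; int % int returns int

int, int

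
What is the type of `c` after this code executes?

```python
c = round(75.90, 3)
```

round() with ndigits arg returns float

float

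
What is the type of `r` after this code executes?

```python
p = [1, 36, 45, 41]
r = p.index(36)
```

list.index() returns int

int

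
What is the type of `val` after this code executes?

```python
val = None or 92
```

'or' with None returns the other value (92, int)

int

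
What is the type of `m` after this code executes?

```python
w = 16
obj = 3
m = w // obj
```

int // int returns int (16 // 3 = 5)

int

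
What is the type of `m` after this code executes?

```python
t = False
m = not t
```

'not' always returns bool

bool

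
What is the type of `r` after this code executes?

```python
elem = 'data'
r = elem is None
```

'is' comparison returns bool

bool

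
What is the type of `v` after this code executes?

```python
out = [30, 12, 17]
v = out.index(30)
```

list.index() returns int

int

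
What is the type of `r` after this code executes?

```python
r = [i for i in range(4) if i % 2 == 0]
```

A list comprehension [...] produces a list

list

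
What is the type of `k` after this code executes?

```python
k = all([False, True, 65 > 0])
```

all() returns bool

bool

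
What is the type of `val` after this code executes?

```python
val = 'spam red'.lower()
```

str.lower() returns str

str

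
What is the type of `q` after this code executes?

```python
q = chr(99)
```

chr() returns str (single character)

str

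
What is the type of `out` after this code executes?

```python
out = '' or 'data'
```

'or' returns first truthy value ('data', which is str)

str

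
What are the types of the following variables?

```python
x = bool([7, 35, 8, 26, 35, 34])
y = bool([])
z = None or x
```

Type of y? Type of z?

bool() returns bool; None or <bool> returns the bool

bool, bool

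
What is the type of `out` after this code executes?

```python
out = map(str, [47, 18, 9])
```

map() returns a map iterator object

map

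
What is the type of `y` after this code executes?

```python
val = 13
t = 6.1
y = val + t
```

int + float returns float (13 + 6.1 = 19.1)

float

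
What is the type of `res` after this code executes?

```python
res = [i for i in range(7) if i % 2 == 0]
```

A list comprehension [...] produces a list

list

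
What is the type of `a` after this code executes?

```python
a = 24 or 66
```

'or' returns the first truthy value (24, which is int)

int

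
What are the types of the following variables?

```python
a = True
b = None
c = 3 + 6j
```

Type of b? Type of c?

b is NoneType; c is complex

NoneType, complex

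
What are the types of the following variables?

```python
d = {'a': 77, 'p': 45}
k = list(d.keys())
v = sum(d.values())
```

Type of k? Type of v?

list(...) returns list; sum of int values returns int

list, int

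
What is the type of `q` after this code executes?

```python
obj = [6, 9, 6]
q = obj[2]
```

Indexing a list of ints returns int (obj[2] = 6)

int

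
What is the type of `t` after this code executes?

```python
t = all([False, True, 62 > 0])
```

all() returns bool

bool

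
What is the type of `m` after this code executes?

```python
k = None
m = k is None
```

'is' comparison returns bool

bool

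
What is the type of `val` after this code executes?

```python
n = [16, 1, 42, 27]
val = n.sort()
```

list.sort() returns None (sorts in place)

NoneType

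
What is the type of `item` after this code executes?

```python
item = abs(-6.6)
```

abs() of float returns float

float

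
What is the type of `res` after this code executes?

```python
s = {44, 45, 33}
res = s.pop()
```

Popping from a set of ints returns int

int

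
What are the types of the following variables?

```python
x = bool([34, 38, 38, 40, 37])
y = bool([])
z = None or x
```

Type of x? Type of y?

bool() returns bool; bool() returns bool

bool, bool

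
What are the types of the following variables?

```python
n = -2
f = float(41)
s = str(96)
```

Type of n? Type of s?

n is int; s is str

int, str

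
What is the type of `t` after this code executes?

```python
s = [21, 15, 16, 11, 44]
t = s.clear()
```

list.clear() returns None

NoneType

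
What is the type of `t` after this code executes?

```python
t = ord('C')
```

ord() returns int (Unicode code point)

int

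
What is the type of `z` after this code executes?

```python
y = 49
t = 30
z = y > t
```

Comparison operators return bool

bool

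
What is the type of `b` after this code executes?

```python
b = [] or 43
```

'or' returns first truthy value (43, which is int)

int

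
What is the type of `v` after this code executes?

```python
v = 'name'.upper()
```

str.upper() returns str

str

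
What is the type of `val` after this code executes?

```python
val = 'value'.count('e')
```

str.count() returns int

int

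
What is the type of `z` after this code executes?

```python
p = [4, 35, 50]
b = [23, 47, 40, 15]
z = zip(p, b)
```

zip() returns a zip iterator object

zip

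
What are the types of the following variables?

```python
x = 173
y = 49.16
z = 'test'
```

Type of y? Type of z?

y is float; z is str

float, str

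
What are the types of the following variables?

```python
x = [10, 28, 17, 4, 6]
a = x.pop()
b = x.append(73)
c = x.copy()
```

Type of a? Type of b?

list.pop() returns the element (int); list.append() returns None

int, NoneType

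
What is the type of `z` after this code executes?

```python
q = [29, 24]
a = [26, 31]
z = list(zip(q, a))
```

list(zip(...)) returns a list of tuples

list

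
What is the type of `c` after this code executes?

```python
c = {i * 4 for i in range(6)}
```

A set comprehension {expr for x in iterable} produces a set

set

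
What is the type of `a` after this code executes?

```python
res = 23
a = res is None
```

'is' comparison returns bool

bool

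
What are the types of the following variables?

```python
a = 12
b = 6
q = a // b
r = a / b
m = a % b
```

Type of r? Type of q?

int / int returns float; int // int returns int

float, int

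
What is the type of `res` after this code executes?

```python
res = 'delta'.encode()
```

str.encode() returns bytes

bytes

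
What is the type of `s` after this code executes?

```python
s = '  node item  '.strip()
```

str.strip() returns str

str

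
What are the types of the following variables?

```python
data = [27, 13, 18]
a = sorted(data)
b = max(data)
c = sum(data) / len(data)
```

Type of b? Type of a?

max of ints returns int; sorted() returns list

int, list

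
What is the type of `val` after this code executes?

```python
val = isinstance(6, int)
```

isinstance() returns bool

bool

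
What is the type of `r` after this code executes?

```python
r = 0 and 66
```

'and' returns the first falsy value (0, which is int)

int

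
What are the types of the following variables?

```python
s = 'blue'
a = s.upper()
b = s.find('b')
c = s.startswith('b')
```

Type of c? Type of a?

str.startswith() returns bool; str.upper() returns str

bool, str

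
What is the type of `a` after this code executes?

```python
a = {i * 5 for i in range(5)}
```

A set comprehension {expr for x in iterable} produces a set

set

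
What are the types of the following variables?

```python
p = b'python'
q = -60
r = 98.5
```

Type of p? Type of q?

p is bytes; q is int

bytes, int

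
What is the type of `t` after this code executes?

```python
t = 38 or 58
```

'or' returns the first truthy value (38, which is int)

int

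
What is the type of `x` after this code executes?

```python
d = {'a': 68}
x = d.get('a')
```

dict.get() returns the value (int) when key is found

int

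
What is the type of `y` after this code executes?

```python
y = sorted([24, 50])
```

sorted() always returns list

list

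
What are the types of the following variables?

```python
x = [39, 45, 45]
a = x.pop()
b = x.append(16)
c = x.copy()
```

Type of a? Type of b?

list.pop() returns the element (int); list.append() returns None

int, NoneType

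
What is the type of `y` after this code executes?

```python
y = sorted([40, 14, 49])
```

sorted() always returns list

list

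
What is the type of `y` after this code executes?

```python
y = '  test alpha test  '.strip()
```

str.strip() returns str

str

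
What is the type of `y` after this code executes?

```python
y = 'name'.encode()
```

str.encode() returns bytes

bytes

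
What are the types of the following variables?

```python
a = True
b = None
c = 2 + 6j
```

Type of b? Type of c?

b is NoneType; c is complex

NoneType, complex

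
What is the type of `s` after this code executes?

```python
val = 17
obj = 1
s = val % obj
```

int % int returns int (17 % 1 = 0)

int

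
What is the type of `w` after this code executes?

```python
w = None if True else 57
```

Ternary: condition is True, if branch (None) taken → NoneType

NoneType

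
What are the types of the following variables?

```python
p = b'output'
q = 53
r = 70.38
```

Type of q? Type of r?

q is int; r is float

int, float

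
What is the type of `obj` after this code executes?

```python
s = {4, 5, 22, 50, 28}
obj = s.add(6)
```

set.add() returns None (mutates in place)

NoneType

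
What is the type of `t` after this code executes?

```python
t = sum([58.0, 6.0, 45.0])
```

sum() of floats returns float

float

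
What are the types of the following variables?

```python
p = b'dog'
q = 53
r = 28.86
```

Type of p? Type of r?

p is bytes; r is float

bytes, float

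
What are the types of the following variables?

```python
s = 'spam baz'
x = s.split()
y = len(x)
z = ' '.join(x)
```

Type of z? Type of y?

str.join() returns str; len() returns int

str, int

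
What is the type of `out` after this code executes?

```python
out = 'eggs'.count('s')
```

str.count() returns int

int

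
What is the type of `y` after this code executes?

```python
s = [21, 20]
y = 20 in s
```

'in' operator returns bool

bool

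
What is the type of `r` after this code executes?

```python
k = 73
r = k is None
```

'is' comparison returns bool

bool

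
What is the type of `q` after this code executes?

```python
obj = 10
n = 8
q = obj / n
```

int / int always returns float in Python 3 (10 / 8 = 1.25)

float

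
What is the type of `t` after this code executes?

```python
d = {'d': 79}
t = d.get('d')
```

dict.get() returns the value (int) when key is found

int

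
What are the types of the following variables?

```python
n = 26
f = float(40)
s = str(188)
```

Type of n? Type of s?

n is int; s is str

int, str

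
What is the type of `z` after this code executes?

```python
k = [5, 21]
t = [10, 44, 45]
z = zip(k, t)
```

zip() returns a zip iterator object

zip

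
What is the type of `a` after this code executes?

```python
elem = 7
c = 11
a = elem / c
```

int / int always returns float in Python 3 (7 / 11 = 0.636364)

float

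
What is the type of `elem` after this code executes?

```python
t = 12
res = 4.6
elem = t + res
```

int + float returns float (12 + 4.6 = 16.6)

float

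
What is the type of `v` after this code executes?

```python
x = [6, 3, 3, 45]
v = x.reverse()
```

list.reverse() returns None

NoneType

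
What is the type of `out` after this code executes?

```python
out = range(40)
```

range() returns a range object

range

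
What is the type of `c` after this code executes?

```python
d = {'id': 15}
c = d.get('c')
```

dict.get() returns None when key 'c' is not found and no default given

NoneType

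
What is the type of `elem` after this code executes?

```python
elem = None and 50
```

'and' returns first falsy value (None)

NoneType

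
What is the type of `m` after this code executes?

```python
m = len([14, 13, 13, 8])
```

len() always returns int

int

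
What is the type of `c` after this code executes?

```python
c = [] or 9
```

'or' returns first truthy value (9, which is int)

int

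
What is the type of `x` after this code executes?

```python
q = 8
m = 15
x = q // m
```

int // int returns int (8 // 15 = 0)

int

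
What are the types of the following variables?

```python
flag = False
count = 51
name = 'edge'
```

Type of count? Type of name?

count is int; name is str

int, str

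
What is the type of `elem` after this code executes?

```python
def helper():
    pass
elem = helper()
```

A function with no return statement returns None

NoneType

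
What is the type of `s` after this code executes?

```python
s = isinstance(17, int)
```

isinstance() returns bool

bool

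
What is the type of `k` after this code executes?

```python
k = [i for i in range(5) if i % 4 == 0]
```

A list comprehension [...] produces a list

list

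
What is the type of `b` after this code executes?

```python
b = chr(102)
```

chr() returns str (single character)

str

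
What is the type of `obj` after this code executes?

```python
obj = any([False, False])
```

any() returns bool

bool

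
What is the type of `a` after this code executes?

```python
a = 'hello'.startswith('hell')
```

str.startswith() returns bool

bool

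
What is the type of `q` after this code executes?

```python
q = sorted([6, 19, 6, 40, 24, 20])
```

sorted() always returns list

list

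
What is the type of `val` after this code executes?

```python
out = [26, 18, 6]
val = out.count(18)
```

list.count() returns int

int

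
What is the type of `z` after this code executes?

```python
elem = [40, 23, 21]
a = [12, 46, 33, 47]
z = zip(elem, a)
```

zip() returns a zip iterator object

zip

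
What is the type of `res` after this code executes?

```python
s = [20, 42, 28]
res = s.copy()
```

list.copy() returns list

list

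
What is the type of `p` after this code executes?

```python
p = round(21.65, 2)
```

round() with ndigits arg returns float

float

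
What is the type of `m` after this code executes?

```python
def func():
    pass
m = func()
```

A function with no return statement returns None

NoneType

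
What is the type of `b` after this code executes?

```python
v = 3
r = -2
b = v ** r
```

int ** negative int returns float

float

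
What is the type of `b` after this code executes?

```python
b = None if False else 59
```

Ternary: condition is False, else branch (59) taken → int

int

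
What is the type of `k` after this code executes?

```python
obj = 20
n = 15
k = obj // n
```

int // int returns int (20 // 15 = 1)

int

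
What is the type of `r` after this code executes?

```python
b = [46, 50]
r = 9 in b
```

'in' operator returns bool

bool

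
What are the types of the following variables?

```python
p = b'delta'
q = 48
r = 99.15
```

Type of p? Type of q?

p is bytes; q is int

bytes, int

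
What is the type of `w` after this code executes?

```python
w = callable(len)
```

callable() returns bool

bool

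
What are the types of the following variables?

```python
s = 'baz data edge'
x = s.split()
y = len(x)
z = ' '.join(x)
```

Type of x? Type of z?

str.split() returns list; str.join() returns str

list, str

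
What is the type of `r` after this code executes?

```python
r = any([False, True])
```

any() returns bool

bool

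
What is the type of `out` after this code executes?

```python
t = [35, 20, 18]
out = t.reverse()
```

list.reverse() returns None

NoneType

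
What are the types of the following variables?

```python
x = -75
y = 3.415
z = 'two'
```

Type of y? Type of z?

y is float; z is str

float, str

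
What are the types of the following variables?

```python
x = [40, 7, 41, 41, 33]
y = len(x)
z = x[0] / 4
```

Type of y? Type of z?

len() returns int; int / int returns float

int, float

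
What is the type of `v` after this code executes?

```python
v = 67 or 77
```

'or' returns the first truthy value (67, which is int)

int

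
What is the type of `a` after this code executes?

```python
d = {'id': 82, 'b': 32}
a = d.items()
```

dict.items() returns a dict_items view

dict_items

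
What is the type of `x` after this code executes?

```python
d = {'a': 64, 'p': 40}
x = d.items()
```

dict.items() returns a dict_items view

dict_items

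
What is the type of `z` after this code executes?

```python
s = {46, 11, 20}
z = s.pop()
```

Popping from a set of ints returns int

int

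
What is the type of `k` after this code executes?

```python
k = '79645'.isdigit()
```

str.isdigit() returns bool

bool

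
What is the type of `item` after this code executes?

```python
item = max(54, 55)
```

max() of ints returns int

int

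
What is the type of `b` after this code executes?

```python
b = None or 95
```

'or' with None returns the other value (95, int)

int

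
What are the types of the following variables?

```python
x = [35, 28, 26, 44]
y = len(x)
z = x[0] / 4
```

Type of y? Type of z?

len() returns int; int / int returns float

int, float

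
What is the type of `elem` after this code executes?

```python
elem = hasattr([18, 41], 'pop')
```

hasattr() returns bool

bool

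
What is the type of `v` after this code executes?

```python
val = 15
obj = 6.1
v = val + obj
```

int + float returns float (15 + 6.1 = 21.1)

float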